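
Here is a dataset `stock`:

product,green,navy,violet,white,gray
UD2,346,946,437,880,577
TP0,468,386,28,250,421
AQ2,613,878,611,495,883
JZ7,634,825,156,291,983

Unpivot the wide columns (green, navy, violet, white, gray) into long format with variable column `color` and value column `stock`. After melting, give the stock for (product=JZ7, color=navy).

825

Unpivoting turns each (product, wide-column) pair into one long row.
The wide cell at row JZ7, column navy holds 825, so the long row (JZ7, navy) has stock=825.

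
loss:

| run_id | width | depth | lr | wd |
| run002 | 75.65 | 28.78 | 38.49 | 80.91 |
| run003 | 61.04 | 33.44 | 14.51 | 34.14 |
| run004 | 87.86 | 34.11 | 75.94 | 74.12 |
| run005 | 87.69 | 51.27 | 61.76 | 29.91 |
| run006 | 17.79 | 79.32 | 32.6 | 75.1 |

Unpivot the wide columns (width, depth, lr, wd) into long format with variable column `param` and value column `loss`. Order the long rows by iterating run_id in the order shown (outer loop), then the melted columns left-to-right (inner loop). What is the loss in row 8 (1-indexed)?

20 rows total (5 × 4). Row 8: index ⌊(8-1)/4⌋ = 1 into run_id → run003; (8-1) mod 4 = 3 into the melted columns → wd.
So row 8 is (run003, wd, 34.14); loss = 34.14.

34.14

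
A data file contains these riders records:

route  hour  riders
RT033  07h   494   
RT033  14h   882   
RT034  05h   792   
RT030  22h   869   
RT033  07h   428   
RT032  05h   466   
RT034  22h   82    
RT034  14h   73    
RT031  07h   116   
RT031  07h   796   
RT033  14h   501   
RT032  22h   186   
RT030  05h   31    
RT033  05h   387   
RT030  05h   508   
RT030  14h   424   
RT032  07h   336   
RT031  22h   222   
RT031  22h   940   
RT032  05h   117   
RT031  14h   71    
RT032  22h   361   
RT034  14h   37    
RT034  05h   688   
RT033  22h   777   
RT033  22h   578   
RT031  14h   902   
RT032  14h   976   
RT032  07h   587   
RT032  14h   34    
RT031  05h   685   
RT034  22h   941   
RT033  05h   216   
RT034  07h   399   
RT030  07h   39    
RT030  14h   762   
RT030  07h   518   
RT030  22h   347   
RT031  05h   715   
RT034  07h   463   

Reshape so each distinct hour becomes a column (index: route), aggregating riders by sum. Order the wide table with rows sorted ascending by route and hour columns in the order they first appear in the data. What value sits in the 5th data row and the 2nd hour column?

With rows sorted ascending by route, row 5 is route=RT034. hour columns in first-appearance order: 07h, 14h, 05h, 22h; column 2 is 14h.
Long rows with route=RT034, hour=14h: 73 + 37 = 110.

110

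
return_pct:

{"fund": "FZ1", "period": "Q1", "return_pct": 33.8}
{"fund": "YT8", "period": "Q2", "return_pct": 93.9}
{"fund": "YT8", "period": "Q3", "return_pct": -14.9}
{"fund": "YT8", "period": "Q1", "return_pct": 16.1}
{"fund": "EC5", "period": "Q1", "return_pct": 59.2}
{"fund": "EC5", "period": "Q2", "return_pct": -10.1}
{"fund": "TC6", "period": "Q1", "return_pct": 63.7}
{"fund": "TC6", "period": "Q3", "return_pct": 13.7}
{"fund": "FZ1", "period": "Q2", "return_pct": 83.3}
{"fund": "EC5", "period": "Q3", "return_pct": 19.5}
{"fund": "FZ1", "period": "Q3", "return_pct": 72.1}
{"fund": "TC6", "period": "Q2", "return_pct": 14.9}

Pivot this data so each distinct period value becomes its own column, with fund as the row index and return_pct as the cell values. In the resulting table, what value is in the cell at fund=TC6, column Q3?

13.7

Wide layout: rows indexed by fund, columns are the 3 distinct period values (Q1, Q2, Q3).
Cell (fund=TC6, period=Q3) draws from the long row where fund=TC6 and period=Q3, which has return_pct=13.7.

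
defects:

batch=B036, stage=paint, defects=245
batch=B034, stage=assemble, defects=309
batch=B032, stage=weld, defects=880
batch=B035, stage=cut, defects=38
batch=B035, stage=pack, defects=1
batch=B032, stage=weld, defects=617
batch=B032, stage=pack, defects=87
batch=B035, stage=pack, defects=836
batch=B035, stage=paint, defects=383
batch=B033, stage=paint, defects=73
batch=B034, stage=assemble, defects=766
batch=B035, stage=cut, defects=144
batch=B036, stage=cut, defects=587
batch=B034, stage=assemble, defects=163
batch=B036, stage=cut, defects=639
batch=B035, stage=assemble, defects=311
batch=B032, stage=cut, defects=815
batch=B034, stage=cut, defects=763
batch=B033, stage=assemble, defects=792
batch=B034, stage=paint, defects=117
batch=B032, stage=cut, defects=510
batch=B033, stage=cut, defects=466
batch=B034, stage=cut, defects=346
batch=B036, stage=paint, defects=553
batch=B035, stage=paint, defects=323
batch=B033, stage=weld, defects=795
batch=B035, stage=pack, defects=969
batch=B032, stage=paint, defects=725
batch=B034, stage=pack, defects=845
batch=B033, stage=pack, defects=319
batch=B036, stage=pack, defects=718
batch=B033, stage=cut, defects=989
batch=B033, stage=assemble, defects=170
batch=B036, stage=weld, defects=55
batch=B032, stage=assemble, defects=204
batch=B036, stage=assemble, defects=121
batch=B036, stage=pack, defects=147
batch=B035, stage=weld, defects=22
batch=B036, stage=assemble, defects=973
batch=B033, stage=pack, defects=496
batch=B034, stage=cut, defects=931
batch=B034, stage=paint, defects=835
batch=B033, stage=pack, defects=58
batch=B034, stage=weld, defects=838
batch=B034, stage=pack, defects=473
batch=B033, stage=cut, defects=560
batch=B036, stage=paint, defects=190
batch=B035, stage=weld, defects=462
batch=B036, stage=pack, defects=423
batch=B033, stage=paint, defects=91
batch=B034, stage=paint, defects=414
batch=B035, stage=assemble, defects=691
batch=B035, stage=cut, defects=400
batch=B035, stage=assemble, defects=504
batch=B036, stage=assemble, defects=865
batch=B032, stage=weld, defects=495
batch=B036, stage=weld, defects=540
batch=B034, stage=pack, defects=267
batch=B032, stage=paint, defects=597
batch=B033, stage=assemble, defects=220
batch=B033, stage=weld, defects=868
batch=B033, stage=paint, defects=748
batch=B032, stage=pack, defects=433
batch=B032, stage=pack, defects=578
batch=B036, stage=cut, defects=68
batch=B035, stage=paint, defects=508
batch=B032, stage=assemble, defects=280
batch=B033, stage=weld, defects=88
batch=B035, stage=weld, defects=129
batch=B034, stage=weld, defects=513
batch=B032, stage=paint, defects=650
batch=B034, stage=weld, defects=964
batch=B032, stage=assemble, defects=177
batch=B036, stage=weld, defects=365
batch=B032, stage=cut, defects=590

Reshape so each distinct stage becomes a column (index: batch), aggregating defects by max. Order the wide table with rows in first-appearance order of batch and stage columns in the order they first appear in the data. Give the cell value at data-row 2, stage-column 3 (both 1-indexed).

With rows in first-appearance order of batch, row 2 is batch=B034. stage columns in first-appearance order: paint, assemble, weld, cut, pack; column 3 is weld.
Long rows with batch=B034, stage=weld: max(838, 513, 964) = 964.

964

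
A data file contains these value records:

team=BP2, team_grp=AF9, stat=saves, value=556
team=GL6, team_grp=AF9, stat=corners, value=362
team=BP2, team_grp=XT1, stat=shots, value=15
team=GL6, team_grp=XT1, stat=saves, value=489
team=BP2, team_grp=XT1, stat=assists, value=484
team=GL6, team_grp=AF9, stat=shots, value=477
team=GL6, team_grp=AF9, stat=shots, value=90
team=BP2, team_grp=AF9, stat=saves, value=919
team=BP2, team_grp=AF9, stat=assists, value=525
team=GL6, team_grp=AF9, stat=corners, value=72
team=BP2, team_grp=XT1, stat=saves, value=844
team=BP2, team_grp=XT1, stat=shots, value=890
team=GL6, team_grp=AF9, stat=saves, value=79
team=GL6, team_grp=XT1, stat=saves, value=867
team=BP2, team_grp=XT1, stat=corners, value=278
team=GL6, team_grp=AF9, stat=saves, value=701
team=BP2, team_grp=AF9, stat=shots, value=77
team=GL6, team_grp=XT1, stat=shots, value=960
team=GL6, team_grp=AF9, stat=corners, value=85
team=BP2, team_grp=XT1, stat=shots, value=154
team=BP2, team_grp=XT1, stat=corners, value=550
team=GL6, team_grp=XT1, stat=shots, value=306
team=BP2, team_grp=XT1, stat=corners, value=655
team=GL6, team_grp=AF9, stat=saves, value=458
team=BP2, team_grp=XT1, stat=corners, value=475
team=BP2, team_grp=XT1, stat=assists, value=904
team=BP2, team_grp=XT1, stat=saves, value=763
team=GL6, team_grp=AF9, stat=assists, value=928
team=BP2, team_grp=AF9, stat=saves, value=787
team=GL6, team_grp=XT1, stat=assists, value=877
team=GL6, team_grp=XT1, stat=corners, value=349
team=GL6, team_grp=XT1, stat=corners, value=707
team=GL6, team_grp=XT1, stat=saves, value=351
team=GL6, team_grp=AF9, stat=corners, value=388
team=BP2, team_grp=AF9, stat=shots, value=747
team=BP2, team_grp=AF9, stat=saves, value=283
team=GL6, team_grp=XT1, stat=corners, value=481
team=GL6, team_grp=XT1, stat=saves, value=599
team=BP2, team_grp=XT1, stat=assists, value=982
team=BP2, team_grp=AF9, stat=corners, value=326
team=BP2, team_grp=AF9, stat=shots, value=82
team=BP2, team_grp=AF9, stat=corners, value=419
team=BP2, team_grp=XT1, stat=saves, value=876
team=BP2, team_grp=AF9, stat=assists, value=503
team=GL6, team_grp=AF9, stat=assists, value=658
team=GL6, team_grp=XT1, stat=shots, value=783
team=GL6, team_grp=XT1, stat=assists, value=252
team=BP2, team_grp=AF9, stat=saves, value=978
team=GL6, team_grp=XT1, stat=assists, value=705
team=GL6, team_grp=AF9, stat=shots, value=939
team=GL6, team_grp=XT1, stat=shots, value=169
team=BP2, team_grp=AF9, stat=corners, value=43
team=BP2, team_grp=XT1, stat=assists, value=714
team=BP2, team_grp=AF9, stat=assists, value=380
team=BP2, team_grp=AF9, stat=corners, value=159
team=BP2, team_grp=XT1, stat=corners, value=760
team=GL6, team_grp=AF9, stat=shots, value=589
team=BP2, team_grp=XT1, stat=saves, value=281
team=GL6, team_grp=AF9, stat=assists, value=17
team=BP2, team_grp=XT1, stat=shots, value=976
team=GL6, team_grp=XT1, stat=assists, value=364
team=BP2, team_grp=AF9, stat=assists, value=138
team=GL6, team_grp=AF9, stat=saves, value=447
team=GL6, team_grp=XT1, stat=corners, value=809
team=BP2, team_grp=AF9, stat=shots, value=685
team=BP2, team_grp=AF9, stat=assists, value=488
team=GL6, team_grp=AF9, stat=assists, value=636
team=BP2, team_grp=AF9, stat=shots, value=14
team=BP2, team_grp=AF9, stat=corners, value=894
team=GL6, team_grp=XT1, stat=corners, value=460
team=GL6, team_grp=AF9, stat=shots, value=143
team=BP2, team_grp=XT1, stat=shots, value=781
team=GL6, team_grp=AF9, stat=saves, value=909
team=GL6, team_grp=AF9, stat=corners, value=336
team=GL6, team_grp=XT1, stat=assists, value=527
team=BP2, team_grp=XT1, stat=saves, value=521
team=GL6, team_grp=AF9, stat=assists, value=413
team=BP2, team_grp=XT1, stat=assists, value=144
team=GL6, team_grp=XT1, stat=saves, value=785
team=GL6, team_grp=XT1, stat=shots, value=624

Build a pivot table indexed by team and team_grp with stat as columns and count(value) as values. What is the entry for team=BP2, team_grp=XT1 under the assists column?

5

Rows with team=BP2, team_grp=XT1 and stat=assists: value values are 484, 904, 982, 714, 144.
5 rows match — count = 5.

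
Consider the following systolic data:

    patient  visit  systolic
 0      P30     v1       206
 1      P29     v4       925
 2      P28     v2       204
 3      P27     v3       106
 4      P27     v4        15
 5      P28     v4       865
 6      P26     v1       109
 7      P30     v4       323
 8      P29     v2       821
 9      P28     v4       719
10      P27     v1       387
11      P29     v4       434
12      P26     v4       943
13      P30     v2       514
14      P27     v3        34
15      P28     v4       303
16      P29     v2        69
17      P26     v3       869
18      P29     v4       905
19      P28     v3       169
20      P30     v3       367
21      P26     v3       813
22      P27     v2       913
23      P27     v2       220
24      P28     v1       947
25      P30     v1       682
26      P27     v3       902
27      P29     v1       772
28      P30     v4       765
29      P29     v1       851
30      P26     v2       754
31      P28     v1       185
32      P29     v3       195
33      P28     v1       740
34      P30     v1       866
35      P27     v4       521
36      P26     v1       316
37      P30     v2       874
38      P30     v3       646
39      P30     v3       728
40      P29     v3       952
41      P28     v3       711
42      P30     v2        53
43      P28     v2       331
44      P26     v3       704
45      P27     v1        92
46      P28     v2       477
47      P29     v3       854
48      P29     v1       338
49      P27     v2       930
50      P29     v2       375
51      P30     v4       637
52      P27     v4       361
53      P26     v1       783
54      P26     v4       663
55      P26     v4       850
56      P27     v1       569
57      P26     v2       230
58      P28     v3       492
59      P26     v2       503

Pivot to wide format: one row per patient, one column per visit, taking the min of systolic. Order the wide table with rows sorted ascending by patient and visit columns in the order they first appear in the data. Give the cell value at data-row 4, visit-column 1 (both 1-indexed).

338

With rows sorted ascending by patient, row 4 is patient=P29. visit columns in first-appearance order: v1, v4, v2, v3; column 1 is v1.
Long rows with patient=P29, visit=v1: min(772, 851, 338) = 338.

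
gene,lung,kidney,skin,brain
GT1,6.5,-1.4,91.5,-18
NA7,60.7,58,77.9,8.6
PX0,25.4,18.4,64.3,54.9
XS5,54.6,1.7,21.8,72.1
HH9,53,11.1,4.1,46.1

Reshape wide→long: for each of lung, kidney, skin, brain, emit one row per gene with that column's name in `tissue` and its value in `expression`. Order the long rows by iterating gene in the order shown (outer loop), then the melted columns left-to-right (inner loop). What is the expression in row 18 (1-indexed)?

11.1

20 rows total (5 × 4). Row 18: index ⌊(18-1)/4⌋ = 4 into gene → HH9; (18-1) mod 4 = 1 into the melted columns → kidney.
So row 18 is (HH9, kidney, 11.1); expression = 11.1.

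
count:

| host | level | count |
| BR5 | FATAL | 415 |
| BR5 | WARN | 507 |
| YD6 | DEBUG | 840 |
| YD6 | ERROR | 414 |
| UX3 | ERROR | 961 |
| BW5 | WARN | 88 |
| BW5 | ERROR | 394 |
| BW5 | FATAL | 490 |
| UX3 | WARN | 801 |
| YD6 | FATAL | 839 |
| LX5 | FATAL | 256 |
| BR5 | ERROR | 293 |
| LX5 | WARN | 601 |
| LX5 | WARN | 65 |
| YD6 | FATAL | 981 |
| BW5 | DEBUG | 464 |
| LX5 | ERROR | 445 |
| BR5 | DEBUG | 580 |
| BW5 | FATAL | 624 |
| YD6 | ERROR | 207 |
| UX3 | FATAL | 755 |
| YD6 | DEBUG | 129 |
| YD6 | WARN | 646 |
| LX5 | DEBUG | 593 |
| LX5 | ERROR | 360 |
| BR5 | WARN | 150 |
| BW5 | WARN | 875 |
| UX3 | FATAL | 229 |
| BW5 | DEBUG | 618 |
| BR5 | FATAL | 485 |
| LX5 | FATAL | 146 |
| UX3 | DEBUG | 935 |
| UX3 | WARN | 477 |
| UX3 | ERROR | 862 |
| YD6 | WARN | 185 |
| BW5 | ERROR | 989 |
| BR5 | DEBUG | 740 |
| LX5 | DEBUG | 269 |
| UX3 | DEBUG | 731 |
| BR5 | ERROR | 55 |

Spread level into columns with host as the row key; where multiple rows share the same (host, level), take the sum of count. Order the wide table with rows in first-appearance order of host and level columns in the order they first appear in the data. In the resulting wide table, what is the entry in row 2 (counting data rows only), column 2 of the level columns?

831

With rows in first-appearance order of host, row 2 is host=YD6. level columns in first-appearance order: FATAL, WARN, DEBUG, ERROR; column 2 is WARN.
Long rows with host=YD6, level=WARN: 646 + 185 = 831.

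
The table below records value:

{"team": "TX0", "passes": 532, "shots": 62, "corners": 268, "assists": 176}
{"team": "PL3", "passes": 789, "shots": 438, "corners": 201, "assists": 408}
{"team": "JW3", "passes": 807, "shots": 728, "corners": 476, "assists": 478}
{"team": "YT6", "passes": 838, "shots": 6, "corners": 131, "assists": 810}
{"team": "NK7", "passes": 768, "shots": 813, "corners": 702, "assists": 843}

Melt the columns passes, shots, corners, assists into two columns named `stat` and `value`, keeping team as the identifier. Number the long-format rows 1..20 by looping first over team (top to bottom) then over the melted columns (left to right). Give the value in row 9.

20 rows total (5 × 4). Row 9: index ⌊(9-1)/4⌋ = 2 into team → JW3; (9-1) mod 4 = 0 into the melted columns → passes.
So row 9 is (JW3, passes, 807); value = 807.

807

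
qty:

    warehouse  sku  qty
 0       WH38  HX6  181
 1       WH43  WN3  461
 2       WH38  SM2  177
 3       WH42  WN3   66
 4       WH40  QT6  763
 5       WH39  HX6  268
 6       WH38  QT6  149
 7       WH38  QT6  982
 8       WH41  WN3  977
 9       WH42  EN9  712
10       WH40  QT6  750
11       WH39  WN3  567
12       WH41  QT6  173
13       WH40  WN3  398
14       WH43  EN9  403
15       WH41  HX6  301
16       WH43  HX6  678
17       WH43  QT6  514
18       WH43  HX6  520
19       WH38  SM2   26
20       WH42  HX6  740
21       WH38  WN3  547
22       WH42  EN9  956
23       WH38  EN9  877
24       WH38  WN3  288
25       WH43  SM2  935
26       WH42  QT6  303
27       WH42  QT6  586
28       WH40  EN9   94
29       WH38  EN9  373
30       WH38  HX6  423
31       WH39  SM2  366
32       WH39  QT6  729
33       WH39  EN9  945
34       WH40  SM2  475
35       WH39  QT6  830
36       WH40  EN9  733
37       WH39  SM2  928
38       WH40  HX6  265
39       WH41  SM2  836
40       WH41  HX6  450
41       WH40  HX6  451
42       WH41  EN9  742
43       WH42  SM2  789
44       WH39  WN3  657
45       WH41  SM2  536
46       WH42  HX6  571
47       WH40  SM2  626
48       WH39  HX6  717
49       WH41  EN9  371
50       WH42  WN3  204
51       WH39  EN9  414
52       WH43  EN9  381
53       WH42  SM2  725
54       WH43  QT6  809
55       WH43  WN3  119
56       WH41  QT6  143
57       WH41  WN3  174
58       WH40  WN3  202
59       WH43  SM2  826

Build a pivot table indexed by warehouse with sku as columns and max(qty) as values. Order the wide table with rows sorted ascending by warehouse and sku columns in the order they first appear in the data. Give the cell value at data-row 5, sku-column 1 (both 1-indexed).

740

With rows sorted ascending by warehouse, row 5 is warehouse=WH42. sku columns in first-appearance order: HX6, WN3, SM2, QT6, EN9; column 1 is HX6.
Long rows with warehouse=WH42, sku=HX6: max(740, 571) = 740.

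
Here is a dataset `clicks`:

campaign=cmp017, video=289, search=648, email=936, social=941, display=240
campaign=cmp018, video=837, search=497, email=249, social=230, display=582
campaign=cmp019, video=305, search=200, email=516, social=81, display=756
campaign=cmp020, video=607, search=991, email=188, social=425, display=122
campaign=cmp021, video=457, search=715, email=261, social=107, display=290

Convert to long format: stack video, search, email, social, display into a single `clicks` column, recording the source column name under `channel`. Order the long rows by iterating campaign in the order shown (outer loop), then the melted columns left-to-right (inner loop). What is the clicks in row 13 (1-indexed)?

25 rows total (5 × 5). Row 13: index ⌊(13-1)/5⌋ = 2 into campaign → cmp019; (13-1) mod 5 = 2 into the melted columns → email.
So row 13 is (cmp019, email, 516); clicks = 516.

516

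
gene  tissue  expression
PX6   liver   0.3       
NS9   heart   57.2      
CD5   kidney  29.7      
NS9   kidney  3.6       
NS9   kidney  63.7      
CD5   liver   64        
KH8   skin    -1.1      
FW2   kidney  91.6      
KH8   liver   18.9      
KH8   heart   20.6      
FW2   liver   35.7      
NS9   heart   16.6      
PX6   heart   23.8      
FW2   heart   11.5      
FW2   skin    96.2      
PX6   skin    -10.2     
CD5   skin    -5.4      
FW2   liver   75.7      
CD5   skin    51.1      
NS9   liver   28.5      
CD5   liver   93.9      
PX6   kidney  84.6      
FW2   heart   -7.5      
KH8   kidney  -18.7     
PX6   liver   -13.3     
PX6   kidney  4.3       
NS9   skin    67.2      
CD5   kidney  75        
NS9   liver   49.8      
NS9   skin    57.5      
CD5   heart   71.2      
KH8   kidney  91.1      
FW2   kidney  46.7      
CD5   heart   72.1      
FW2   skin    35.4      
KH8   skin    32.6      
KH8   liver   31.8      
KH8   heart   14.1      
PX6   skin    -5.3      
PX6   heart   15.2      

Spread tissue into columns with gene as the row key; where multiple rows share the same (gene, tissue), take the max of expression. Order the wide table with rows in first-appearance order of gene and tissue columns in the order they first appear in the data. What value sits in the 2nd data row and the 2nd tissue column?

With rows in first-appearance order of gene, row 2 is gene=NS9. tissue columns in first-appearance order: liver, heart, kidney, skin; column 2 is heart.
Long rows with gene=NS9, tissue=heart: max(57.2, 16.6) = 57.2.

57.2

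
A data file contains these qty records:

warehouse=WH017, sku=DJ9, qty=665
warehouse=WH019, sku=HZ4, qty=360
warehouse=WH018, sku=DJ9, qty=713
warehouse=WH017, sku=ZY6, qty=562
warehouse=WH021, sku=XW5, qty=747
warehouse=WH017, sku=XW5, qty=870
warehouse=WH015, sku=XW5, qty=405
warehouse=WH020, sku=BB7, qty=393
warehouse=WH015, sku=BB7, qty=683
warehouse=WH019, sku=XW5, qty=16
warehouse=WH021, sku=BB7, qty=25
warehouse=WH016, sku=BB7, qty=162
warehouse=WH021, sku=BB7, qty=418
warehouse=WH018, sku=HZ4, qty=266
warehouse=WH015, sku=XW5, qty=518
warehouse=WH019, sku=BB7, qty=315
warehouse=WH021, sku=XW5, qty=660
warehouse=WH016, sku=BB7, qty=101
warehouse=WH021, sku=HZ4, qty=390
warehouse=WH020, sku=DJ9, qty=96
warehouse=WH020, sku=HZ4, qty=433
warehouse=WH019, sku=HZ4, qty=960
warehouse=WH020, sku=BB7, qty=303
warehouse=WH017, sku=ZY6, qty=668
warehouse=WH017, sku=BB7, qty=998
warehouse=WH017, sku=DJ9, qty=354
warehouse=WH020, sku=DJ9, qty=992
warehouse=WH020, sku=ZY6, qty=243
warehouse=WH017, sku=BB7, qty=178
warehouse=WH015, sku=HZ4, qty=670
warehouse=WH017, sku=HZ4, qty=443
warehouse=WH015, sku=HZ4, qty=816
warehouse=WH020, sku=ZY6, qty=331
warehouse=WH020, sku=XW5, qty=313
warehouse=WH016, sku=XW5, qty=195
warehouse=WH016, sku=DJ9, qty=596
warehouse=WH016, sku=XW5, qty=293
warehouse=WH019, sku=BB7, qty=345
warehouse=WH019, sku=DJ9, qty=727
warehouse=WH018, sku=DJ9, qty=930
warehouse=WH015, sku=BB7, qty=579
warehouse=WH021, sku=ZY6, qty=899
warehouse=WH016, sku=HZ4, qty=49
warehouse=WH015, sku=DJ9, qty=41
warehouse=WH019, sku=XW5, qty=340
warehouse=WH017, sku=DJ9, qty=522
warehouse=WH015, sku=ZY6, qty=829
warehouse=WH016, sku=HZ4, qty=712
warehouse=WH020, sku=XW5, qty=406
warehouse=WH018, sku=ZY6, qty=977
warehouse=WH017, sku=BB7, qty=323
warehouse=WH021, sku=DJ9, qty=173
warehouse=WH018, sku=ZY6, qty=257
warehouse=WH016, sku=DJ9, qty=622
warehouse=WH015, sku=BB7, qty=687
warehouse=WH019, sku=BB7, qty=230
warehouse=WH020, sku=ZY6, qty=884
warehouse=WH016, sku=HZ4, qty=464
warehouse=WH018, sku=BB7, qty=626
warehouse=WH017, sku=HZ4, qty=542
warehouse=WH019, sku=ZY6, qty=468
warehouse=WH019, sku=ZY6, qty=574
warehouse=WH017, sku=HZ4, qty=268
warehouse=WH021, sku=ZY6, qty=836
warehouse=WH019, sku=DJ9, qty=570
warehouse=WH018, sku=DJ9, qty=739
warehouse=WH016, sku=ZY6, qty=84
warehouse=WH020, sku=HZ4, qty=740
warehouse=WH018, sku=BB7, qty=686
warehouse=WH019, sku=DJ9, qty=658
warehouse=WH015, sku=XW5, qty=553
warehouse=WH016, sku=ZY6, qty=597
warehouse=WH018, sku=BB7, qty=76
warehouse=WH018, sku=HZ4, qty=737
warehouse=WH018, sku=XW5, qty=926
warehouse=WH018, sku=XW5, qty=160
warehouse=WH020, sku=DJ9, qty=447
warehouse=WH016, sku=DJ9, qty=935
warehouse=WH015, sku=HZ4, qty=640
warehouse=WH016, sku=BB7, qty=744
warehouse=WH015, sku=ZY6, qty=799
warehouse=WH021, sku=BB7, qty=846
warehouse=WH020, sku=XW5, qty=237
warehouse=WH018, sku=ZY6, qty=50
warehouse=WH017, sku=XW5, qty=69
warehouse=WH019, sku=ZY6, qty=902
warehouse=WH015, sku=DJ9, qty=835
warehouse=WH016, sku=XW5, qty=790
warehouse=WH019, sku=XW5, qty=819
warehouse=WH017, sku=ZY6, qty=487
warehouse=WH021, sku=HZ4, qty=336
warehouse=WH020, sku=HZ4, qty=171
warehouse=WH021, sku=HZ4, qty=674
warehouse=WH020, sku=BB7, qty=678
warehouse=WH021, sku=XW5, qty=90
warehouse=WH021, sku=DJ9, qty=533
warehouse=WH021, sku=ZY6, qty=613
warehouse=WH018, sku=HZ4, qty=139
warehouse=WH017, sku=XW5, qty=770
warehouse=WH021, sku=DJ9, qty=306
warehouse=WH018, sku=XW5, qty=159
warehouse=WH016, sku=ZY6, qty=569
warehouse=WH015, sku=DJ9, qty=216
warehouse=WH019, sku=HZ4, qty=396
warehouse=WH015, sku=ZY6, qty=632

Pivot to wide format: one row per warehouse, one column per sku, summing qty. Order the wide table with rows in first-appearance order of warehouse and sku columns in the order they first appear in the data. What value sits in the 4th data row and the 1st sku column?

With rows in first-appearance order of warehouse, row 4 is warehouse=WH021. sku columns in first-appearance order: DJ9, HZ4, ZY6, XW5, BB7; column 1 is DJ9.
Long rows with warehouse=WH021, sku=DJ9: 173 + 533 + 306 = 1012.

1012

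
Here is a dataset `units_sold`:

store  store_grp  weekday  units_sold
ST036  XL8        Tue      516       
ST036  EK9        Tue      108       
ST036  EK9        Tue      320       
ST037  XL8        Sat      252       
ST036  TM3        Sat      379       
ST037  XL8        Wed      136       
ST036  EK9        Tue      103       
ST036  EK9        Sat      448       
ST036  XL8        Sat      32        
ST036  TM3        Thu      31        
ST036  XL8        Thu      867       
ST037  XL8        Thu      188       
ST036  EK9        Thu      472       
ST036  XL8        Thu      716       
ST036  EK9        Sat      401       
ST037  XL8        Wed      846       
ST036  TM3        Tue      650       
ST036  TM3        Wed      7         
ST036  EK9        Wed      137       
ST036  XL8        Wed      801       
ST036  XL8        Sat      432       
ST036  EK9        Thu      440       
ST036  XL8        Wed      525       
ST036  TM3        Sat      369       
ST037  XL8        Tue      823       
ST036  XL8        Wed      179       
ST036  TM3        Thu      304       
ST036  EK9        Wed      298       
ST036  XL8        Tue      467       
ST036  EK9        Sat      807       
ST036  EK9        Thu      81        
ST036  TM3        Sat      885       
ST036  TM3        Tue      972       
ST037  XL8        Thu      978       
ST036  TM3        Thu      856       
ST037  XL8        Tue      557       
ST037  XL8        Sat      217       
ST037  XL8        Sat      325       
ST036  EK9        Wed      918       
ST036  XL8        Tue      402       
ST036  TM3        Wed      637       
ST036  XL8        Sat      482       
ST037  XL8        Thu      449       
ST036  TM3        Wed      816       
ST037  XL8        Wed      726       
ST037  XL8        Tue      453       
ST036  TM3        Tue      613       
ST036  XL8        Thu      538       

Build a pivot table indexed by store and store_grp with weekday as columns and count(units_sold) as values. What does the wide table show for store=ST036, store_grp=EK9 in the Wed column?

Rows with store=ST036, store_grp=EK9 and weekday=Wed: units_sold values are 137, 298, 918.
3 rows match — count = 3.

3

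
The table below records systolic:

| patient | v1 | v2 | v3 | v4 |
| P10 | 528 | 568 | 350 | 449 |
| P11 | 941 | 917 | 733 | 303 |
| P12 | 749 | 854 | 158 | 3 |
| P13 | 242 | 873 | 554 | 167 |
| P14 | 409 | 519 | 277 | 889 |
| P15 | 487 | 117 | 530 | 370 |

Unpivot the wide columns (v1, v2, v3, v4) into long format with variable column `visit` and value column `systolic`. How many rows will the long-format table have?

6 patient values × 4 melted columns = 24 rows.

24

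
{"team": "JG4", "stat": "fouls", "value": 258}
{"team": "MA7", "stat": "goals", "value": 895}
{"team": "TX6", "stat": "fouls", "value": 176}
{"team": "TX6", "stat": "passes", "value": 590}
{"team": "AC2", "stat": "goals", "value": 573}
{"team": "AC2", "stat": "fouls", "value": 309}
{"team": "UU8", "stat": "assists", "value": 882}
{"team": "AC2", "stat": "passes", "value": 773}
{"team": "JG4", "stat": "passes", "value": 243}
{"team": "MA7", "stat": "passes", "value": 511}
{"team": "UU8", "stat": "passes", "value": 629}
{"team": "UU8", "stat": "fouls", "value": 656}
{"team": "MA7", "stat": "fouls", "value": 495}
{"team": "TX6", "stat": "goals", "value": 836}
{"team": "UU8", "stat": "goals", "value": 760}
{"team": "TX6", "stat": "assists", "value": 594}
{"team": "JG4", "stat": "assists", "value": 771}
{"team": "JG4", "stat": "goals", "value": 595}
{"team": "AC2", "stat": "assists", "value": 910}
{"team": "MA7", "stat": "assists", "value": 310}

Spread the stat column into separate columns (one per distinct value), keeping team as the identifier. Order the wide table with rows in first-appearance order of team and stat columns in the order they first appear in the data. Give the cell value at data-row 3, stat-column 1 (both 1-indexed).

176

With rows in first-appearance order of team, row 3 is team=TX6. stat columns in first-appearance order: fouls, goals, passes, assists; column 1 is fouls.
Long rows with team=TX6, stat=fouls: value = 176.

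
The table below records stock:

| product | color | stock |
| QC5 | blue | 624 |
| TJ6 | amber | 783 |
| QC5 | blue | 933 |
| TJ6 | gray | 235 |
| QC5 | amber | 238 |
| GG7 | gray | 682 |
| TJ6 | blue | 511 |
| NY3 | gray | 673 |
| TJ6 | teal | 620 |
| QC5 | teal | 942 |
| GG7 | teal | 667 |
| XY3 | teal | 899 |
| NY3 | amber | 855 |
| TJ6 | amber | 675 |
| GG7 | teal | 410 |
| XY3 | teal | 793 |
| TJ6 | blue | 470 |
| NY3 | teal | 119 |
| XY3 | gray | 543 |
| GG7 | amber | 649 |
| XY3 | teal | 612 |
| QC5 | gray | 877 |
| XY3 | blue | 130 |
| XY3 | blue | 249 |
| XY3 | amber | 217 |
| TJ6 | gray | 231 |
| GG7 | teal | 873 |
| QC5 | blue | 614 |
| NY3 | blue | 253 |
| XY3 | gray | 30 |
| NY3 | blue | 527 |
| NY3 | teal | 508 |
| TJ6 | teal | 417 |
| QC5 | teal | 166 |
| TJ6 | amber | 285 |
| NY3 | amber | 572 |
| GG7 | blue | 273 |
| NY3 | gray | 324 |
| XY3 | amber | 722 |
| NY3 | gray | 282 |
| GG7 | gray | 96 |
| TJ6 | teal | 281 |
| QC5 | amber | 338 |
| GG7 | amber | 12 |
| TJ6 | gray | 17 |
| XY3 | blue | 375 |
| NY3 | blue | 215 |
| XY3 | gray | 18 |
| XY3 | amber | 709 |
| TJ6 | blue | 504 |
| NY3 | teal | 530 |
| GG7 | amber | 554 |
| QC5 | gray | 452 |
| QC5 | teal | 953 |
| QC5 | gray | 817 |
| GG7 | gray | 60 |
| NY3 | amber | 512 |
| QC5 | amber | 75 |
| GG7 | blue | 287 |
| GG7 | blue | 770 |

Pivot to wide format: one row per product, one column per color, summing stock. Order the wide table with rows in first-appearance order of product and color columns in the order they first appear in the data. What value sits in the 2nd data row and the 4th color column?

With rows in first-appearance order of product, row 2 is product=TJ6. color columns in first-appearance order: blue, amber, gray, teal; column 4 is teal.
Long rows with product=TJ6, color=teal: 620 + 417 + 281 = 1318.

1318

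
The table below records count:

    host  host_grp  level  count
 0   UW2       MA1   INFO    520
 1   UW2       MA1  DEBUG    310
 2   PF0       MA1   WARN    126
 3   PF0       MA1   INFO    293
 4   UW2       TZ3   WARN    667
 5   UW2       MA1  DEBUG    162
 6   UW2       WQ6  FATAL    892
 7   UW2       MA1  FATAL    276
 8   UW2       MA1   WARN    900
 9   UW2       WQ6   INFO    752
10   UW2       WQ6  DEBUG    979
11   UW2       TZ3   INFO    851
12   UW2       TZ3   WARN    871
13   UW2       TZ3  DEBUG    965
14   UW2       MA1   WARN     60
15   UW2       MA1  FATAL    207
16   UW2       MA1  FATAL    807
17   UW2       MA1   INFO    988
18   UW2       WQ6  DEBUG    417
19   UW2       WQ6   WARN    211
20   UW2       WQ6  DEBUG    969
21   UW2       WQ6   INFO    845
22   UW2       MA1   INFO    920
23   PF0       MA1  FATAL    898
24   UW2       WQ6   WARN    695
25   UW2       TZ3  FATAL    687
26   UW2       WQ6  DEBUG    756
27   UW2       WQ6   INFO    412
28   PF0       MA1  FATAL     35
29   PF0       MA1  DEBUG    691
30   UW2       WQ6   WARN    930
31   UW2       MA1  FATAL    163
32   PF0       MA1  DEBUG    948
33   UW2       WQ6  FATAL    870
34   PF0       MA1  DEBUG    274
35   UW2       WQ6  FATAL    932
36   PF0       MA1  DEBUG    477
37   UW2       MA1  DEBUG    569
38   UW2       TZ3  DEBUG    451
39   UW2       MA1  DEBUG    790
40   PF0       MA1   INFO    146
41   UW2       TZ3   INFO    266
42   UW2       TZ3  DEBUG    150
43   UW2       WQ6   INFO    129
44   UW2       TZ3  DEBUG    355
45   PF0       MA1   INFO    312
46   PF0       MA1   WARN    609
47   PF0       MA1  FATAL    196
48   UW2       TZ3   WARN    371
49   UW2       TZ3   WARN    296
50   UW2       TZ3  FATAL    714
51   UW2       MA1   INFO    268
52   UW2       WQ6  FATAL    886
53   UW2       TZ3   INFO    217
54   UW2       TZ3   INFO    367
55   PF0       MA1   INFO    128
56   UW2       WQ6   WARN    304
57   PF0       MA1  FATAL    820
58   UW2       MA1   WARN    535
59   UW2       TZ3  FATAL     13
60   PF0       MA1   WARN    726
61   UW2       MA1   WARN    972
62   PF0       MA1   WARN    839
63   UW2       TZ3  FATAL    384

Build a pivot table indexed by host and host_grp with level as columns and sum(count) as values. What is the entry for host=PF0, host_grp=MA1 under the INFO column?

879

Rows with host=PF0, host_grp=MA1 and level=INFO: count values are 293, 146, 312, 128.
293 + 146 + 312 + 128 = 879.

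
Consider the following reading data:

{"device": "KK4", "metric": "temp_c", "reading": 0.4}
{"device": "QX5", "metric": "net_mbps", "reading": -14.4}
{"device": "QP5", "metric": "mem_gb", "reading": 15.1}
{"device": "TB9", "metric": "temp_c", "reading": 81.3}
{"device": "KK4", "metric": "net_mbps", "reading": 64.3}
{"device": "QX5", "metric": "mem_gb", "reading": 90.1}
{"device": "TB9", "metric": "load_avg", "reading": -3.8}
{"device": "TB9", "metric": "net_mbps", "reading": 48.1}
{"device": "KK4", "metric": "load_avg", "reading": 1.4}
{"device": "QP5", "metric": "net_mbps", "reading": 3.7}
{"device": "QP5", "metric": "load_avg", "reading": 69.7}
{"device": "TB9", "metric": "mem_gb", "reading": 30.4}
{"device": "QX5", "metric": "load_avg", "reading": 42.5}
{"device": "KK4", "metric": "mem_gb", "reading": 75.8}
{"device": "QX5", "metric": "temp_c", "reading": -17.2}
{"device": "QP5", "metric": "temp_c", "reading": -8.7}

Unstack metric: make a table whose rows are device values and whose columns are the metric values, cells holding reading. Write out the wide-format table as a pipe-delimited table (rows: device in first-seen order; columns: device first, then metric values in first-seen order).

| device | temp_c | net_mbps | mem_gb | load_avg |
| KK4 | 0.4 | 64.3 | 75.8 | 1.4 |
| QX5 | -17.2 | -14.4 | 90.1 | 42.5 |
| QP5 | -8.7 | 3.7 | 15.1 | 69.7 |
| TB9 | 81.3 | 48.1 | 30.4 | -3.8 |

Columns: device plus the 4 distinct metric values (temp_c, net_mbps, mem_gb, load_avg).
For example, row KK4 column temp_c takes reading=0.4 from the long row (KK4, temp_c).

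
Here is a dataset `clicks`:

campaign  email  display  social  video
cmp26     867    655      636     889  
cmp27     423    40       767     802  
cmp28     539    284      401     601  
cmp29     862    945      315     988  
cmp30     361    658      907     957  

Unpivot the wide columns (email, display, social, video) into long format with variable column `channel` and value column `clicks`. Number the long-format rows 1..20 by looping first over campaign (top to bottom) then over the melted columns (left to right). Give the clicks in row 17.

361

20 rows total (5 × 4). Row 17: index ⌊(17-1)/4⌋ = 4 into campaign → cmp30; (17-1) mod 4 = 0 into the melted columns → email.
So row 17 is (cmp30, email, 361); clicks = 361.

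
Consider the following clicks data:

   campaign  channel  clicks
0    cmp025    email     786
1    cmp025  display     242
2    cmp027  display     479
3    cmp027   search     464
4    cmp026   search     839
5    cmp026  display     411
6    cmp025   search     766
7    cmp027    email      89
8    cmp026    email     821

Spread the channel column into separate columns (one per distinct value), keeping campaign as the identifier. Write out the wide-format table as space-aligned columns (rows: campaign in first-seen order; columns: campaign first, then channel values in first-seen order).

campaign  email  display  search
cmp025    786    242      766   
cmp027    89     479      464   
cmp026    821    411      839   

Columns: campaign plus the 3 distinct channel values (email, display, search).
For example, row cmp025 column email takes clicks=786 from the long row (cmp025, email).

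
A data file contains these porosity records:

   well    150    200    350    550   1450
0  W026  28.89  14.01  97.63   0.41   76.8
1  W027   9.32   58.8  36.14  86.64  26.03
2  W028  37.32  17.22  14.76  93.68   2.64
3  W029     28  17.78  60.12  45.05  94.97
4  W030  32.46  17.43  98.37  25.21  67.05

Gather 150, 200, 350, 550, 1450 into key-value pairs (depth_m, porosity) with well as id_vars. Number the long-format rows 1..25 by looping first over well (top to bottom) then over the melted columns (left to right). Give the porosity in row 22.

25 rows total (5 × 5). Row 22: index ⌊(22-1)/5⌋ = 4 into well → W030; (22-1) mod 5 = 1 into the melted columns → 200.
So row 22 is (W030, 200, 17.43); porosity = 17.43.

17.43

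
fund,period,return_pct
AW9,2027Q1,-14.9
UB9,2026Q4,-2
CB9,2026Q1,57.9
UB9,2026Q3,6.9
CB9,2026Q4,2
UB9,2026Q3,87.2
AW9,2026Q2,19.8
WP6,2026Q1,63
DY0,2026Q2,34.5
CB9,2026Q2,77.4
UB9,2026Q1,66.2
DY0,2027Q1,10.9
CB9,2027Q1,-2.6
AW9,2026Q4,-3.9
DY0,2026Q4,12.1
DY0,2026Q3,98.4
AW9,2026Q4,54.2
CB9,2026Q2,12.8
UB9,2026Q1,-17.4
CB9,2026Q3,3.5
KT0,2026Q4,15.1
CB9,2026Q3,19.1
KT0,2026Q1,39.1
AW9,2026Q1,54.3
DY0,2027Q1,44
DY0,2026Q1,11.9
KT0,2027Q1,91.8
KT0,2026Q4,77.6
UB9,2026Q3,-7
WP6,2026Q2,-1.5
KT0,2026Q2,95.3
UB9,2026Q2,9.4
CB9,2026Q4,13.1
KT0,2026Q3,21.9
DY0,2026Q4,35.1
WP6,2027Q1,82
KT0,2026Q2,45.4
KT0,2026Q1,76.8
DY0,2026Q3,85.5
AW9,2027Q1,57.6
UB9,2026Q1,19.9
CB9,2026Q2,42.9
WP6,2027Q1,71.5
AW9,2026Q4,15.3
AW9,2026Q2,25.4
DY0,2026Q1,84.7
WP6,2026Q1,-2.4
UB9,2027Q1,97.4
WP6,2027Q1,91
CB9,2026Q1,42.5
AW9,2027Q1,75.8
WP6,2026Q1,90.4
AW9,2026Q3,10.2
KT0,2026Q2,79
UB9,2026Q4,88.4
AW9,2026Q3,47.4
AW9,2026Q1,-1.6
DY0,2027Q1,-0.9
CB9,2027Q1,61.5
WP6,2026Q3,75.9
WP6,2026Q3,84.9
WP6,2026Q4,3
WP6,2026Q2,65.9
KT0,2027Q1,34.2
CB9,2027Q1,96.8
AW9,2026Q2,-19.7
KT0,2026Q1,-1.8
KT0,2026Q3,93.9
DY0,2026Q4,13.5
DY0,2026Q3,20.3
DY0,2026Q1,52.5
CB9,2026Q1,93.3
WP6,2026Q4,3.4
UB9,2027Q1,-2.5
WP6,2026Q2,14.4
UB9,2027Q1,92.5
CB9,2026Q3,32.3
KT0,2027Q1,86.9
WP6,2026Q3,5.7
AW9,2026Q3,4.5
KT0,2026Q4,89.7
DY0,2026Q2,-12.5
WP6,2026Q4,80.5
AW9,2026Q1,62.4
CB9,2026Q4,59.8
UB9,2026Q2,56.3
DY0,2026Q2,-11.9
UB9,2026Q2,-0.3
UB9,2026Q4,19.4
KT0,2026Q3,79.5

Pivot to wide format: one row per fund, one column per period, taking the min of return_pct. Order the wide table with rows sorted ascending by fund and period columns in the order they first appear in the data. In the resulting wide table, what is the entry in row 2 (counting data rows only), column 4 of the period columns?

With rows sorted ascending by fund, row 2 is fund=CB9. period columns in first-appearance order: 2027Q1, 2026Q4, 2026Q1, 2026Q3, 2026Q2; column 4 is 2026Q3.
Long rows with fund=CB9, period=2026Q3: min(3.5, 19.1, 32.3) = 3.5.

3.5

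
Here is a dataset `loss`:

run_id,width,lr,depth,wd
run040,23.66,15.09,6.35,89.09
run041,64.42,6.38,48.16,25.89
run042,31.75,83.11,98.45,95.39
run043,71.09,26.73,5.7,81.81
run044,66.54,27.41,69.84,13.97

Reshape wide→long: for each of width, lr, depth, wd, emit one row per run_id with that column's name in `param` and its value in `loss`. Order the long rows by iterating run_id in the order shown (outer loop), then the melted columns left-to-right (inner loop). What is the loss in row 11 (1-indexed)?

98.45

20 rows total (5 × 4). Row 11: index ⌊(11-1)/4⌋ = 2 into run_id → run042; (11-1) mod 4 = 2 into the melted columns → depth.
So row 11 is (run042, depth, 98.45); loss = 98.45.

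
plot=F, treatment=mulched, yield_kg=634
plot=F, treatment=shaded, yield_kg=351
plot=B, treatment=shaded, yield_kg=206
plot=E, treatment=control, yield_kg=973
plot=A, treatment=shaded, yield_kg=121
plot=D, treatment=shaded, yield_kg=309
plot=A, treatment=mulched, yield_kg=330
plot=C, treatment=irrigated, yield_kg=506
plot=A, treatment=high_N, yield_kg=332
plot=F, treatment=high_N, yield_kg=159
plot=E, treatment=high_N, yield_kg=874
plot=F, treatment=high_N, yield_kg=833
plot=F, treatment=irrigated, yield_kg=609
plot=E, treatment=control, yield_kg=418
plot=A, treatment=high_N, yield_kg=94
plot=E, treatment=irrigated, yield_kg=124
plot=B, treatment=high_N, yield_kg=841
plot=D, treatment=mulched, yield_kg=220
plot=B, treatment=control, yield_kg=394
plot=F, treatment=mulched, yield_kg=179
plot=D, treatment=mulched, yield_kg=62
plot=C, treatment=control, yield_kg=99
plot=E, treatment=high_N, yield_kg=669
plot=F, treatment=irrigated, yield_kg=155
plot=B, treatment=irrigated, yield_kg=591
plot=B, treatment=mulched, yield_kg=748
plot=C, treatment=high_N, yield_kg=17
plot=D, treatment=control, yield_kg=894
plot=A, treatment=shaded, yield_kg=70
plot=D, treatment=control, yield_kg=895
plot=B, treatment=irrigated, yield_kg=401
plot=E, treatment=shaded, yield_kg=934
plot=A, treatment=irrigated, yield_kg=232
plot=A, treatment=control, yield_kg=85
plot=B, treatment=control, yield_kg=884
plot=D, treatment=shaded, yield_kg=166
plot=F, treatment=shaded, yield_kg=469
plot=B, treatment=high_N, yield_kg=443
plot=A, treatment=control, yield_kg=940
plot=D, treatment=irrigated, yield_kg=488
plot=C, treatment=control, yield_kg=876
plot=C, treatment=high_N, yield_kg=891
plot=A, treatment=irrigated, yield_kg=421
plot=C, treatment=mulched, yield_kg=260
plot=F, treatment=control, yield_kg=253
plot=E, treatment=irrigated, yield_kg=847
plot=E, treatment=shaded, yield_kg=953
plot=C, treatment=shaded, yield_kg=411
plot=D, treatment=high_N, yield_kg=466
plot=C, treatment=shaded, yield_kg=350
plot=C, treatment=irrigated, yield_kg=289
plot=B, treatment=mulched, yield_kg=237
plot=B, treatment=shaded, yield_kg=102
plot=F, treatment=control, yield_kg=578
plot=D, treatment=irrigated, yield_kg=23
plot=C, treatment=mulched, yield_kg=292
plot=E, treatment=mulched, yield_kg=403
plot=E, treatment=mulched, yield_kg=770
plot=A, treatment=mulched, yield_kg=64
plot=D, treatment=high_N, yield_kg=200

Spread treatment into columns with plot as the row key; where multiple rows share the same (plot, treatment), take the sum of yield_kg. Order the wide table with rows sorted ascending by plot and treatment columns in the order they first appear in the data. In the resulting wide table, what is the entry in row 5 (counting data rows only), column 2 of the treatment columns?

1887

With rows sorted ascending by plot, row 5 is plot=E. treatment columns in first-appearance order: mulched, shaded, control, irrigated, high_N; column 2 is shaded.
Long rows with plot=E, treatment=shaded: 934 + 953 = 1887.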